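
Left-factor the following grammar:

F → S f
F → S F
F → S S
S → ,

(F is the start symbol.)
Left-factoring transforms A → αβ₁ | αβ₂ into A → αA' and A' → β₁ | β₂
(α is the longest common prefix among the alternatives). Repeat until
no nonterminal has two alternatives with a common prefix.

Round 1: F has alternatives sharing prefix 'S'. Introduce F': F → S F'
  Add: F' → f
  Add: F' → F
  Add: F' → S

No remaining common prefixes — done.

Resulting grammar:
F → S F'
F' → f
F' → F
F' → S
S → ,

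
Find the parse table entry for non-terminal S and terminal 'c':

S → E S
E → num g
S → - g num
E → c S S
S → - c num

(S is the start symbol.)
To find M[S, 'c'], we find productions for S where 'c' is in the predict set (PREDICT(N → α) = (FIRST(α) \ {ε}) ∪ (FOLLOW(N) if α ⇒* ε)).

Relevant sets:
  FIRST(E) = { 'c', 'num' }

S → E S: PREDICT = { 'c', 'num' }
  'c' is in predict set, so this production goes in M[S, 'c']
S → - g num: PREDICT = { '-' }
S → - c num: PREDICT = { '-' }

M[S, 'c'] = S → E S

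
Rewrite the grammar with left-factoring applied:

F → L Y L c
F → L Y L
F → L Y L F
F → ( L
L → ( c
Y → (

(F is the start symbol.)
F → L Y L F'
F' → c
F' → ε
F' → F
F → ( L
L → ( c
Y → (

Left-factoring transforms A → αβ₁ | αβ₂ into A → αA' and A' → β₁ | β₂
(α is the longest common prefix among the alternatives). Repeat until
no nonterminal has two alternatives with a common prefix.

Round 1: F has alternatives sharing prefix 'L Y L'. Introduce F': F → L Y L F'
  Add: F' → c
  Add: F' → ε
  Add: F' → F

No remaining common prefixes — done.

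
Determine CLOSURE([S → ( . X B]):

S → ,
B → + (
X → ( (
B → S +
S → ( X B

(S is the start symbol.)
{ [S → ( . X B], [X → . ( (] }

Start with: [S → ( . X B]
  [S → ( . X B] has the dot before X: add [X → . ( (]
No further items can be added.

CLOSURE = { [S → ( . X B], [X → . ( (] }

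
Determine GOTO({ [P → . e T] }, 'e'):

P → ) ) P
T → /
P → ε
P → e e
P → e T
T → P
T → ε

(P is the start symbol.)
GOTO(I, 'e') = CLOSURE({ [A → αX.β] : [A → α.Xβ] ∈ I, X = 'e' })

Items with dot before 'e', with the dot advanced:
  [P → . e T] → [P → e . T]
Closure of the advanced items:
  [P → e . T] has the dot before T: add [T → . /], [T → . P], [T → .]
  [T → . P] has the dot before P: add [P → . ) ) P], [P → .], [P → . e e], [P → . e T]

GOTO = { [P → . ) ) P], [P → . e T], [P → . e e], [P → .], [P → e . T], [T → . /], [T → . P], [T → .] }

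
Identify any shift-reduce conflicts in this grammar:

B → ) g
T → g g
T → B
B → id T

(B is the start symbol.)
Augment with B' → B and build the canonical LR(0) collection (I0 = CLOSURE({[B' → . B]}), then GOTO on every symbol after a dot until no new states appear). It has 9 states:
  I0: { [B → . ) g], [B → . id T], [B' → . B] }  — shift
  I1: { [B → ) . g] }  — shift
  I2: { [B' → B .] }  — accept
  I3: { [B → . ) g], [B → . id T], [B → id . T], [T → . B], [T → . g g] }  — shift
  I4: { [T → B .] }  — reduce
  I5: { [B → id T .] }  — reduce
  I6: { [T → g . g] }  — shift
  I7: { [T → g g .] }  — reduce
  I8: { [B → ) g .] }  — reduce

No state contains both a complete item and a shift item.

Answer: No shift-reduce conflicts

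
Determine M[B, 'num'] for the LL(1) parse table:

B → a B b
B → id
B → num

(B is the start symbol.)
B → num

To find M[B, 'num'], we find productions for B where 'num' is in the predict set (PREDICT(N → α) = (FIRST(α) \ {ε}) ∪ (FOLLOW(N) if α ⇒* ε)).

B → a B b: PREDICT = { 'a' }
B → id: PREDICT = { 'id' }
B → num: PREDICT = { 'num' }
  'num' is in predict set, so this production goes in M[B, 'num']

M[B, 'num'] = B → num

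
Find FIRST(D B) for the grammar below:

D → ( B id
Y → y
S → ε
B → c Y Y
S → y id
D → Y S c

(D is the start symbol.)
FIRST sets of the non-terminals involved (from the grammar, by fixed-point iteration):
  FIRST(D) = { '(', 'y' }

To compute FIRST(D B), process the symbols left to right:
Symbol D is a non-terminal. Add FIRST(D) \ {ε} = { '(', 'y' }
D is not nullable (ε ∉ FIRST(D)), so stop here.
FIRST(D B) = { '(', 'y' }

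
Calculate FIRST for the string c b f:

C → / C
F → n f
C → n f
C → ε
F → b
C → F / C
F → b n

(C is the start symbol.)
To compute FIRST(c b f), process the symbols left to right:
Symbol c is a terminal. Add 'c' and stop.
FIRST(c b f) = { 'c' }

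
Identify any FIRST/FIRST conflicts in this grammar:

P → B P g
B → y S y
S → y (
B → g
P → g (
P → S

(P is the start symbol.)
FIRST sets of the non-terminals at (or reachable through a nullable prefix from) the front of some alternative:
  FIRST(B) = { 'g', 'y' }
  FIRST(S) = { 'y' }

Productions for P:
  P → B P g: FIRST = { 'g', 'y' }
  P → g (: FIRST = { 'g' }
  P → S: FIRST = { 'y' }
Productions for B:
  B → y S y: FIRST = { 'y' }
  B → g: FIRST = { 'g' }
S has only one production, so no FIRST/FIRST conflict is possible there.

Conflict for P: P → B P g and P → g (
  Overlap: { 'g' }
Conflict for P: P → B P g and P → S
  Overlap: { 'y' }

Answer: Yes. P → B P g / P → g '(' on { 'g' }; P → B P g / P → S on { 'y' }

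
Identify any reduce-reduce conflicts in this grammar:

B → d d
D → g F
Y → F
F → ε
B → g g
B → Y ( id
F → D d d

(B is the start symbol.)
Yes — I8: [B → g g .] vs [F → .]

A reduce-reduce conflict occurs when an LR(0) state has two complete items [A → α .] and [B → β .] — both call for a reduction, and with no lookahead the parser cannot choose between them.

Augment with B' → B and build the canonical LR(0) collection (I0 = CLOSURE({[B' → . B]}), then GOTO on every symbol after a dot until no new states appear). It has 15 states:
  I0: { [B → . Y ( id], [B → . d d], [B → . g g], [B' → . B], [D → . g F], [F → . D d d], [F → .], [Y → . F] }  — shift, reduce
  I1: { [B' → B .] }  — accept
  I2: { [F → D . d d] }  — shift
  I3: { [Y → F .] }  — reduce
  I4: { [B → Y . ( id] }  — shift
  I5: { [B → d . d] }  — shift
  I6: { [B → g . g], [D → . g F], [D → g . F], [F → . D d d], [F → .] }  — shift, reduce
  I7: { [D → g F .] }  — reduce
  I8: { [B → g g .], [D → . g F], [D → g . F], [F → . D d d], [F → .] }  — shift, 2 reduces
  I9: { [D → . g F], [D → g . F], [F → . D d d], [F → .] }  — shift, reduce
  I10: { [B → d d .] }  — reduce
  I11: { [B → Y ( . id] }  — shift
  I12: { [B → Y ( id .] }  — reduce
  I13: { [F → D d . d] }  — shift
  I14: { [F → D d d .] }  — reduce

I8 contains complete items [B → g g .], [F → .] — reduce-reduce conflict.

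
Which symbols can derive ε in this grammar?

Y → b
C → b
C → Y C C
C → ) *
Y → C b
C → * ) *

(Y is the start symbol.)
A non-terminal is nullable if it can derive ε (the empty string): either it has an ε-production, or it has a production whose right-hand side consists entirely of nullable non-terminals.

There are no ε-productions, so no non-terminal can derive ε.
No non-terminals are nullable.

Answer: None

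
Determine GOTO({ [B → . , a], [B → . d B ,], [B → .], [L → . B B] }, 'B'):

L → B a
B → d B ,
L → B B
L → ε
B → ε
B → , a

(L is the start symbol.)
GOTO(I, 'B') = CLOSURE({ [A → αX.β] : [A → α.Xβ] ∈ I, X = 'B' })

Items with dot before 'B', with the dot advanced:
  [L → . B B] → [L → B . B]
Closure of the advanced items:
  [L → B . B] has the dot before B: add [B → . d B ,], [B → .], [B → . , a]

GOTO = { [B → . , a], [B → . d B ,], [B → .], [L → B . B] }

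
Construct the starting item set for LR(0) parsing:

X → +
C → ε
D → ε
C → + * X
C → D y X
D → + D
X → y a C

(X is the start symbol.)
{ [X → . +], [X → . y a C], [X' → . X] }

First, augment the grammar with X' → X
I₀ = CLOSURE({ [X' → . X] }):
  [X' → . X] has the dot before X: add [X → . +], [X → . y a C]
No further items can be added.

I₀ = { [X → . +], [X → . y a C], [X' → . X] }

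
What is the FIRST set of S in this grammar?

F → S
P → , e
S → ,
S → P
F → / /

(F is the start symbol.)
{ ',' }

To compute FIRST(S), examine every production with S on the left-hand side, reading each right-hand side left to right until a non-nullable symbol is reached.

FIRST sets of the other non-terminals involved (by the same procedure, iterated to a fixed point):
  FIRST(P) = { ',' }

From S → ,:
  - ',' is a terminal: add ',' and stop
From S → P:
  - P is a non-terminal: add FIRST(P) \ {ε} = { ',' }
    P is not nullable, so stop

Collecting: FIRST(S) = { ',' }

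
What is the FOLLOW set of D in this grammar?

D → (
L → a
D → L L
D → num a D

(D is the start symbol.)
D is the start symbol, so $ ∈ FOLLOW(D).
In D → num a D: D is at the end; this adds FOLLOW(D) to itself — nothing new

Taking the union: FOLLOW(D) = { $ }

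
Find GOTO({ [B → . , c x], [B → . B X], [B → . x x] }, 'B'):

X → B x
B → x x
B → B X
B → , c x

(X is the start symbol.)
{ [B → . , c x], [B → . B X], [B → . x x], [B → B . X], [X → . B x] }

GOTO(I, 'B') = CLOSURE({ [A → αX.β] : [A → α.Xβ] ∈ I, X = 'B' })

Items with dot before 'B', with the dot advanced:
  [B → . B X] → [B → B . X]
Closure of the advanced items:
  [B → B . X] has the dot before X: add [X → . B x]
  [X → . B x] has the dot before B: add [B → . x x], [B → . B X], [B → . , c x]

GOTO = { [B → . , c x], [B → . B X], [B → . x x], [B → B . X], [X → . B x] }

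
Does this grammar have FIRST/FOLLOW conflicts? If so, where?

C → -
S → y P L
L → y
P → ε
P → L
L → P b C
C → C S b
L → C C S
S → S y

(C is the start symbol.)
A FIRST/FOLLOW conflict occurs when a non-terminal N has a nullable alternative N → β (β ⇒* ε) and another alternative N → α with FIRST(α) ∩ FOLLOW(N) ≠ ∅: on such a lookahead the parser cannot decide between expanding α and letting N vanish via β.

Nullable non-terminals: P.
FIRST sets used below: FIRST(L) = { '-', 'b', 'y' }

P: nullable alternative(s) P → ε; FOLLOW(P) = { '-', 'b', 'y' }
  P → ε: FIRST \ {ε} = { } — this is the only nullable alternative, skip
  P → L: FIRST \ {ε} = { '-', 'b', 'y' } — overlaps FOLLOW(P) on { '-', 'b', 'y' }: CONFLICT

C, L, S have no nullable alternative, so no FIRST/FOLLOW check is needed there.

So the grammar has 1 FIRST/FOLLOW conflict (marked CONFLICT above).

Answer: Yes. P → L with FOLLOW(P) on { '-', 'b', 'y' }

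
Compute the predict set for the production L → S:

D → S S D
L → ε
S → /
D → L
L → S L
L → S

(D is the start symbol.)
{ '/' }

PREDICT(L → S) = (FIRST(RHS) \ {ε}) ∪ (FOLLOW(L) if ε ∈ FIRST(RHS), i.e. RHS ⇒* ε)
FIRST(S) = { '/' }
FIRST(S) = { '/' }
ε ∉ FIRST(S), so FOLLOW(L) is not added.
PREDICT(L → S) = { '/' }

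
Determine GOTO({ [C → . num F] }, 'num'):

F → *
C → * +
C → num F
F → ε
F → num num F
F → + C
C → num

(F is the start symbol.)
GOTO(I, 'num') = CLOSURE({ [A → αX.β] : [A → α.Xβ] ∈ I, X = 'num' })

Items with dot before 'num', with the dot advanced:
  [C → . num F] → [C → num . F]
Closure of the advanced items:
  [C → num . F] has the dot before F: add [F → . *], [F → .], [F → . num num F], [F → . + C]

GOTO = { [C → num . F], [F → . *], [F → . + C], [F → . num num F], [F → .] }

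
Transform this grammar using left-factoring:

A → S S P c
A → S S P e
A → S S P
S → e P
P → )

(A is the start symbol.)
Left-factoring transforms A → αβ₁ | αβ₂ into A → αA' and A' → β₁ | β₂
(α is the longest common prefix among the alternatives). Repeat until
no nonterminal has two alternatives with a common prefix.

Round 1: A has alternatives sharing prefix 'S S P'. Introduce A': A → S S P A'
  Add: A' → c
  Add: A' → e
  Add: A' → ε

No remaining common prefixes — done.

Resulting grammar:
A → S S P A'
A' → c
A' → e
A' → ε
S → e P
P → )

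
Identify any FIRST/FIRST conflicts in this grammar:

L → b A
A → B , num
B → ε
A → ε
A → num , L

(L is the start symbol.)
FIRST sets of the non-terminals at (or reachable through a nullable prefix from) the front of some alternative:
  FIRST(B) = { ε }

Productions for A:
  A → B , num: FIRST = { ',' }
  A → ε: FIRST = { ε }
  A → num , L: FIRST = { 'num' }
L, B have only one production, so no FIRST/FIRST conflict is possible there.

All alternatives of each non-terminal have pairwise disjoint FIRST sets.

Answer: No FIRST/FIRST conflicts.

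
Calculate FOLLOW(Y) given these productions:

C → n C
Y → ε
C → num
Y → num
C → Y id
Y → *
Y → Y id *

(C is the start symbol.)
In C → Y id: Y is followed by id, add FIRST(id) \ {ε} = { 'id' }
In Y → Y id *: Y is followed by id '*', add FIRST(id '*') \ {ε} = { 'id' }

Taking the union: FOLLOW(Y) = { 'id' }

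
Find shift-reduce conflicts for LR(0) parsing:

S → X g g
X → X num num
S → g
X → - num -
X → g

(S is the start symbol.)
A shift-reduce conflict occurs when an LR(0) state has both:
  - a complete (reduce) item [A → α .] (dot at the end), and
  - a shift item [B → β . c γ] (dot before a terminal).

Augment with S' → S and build the canonical LR(0) collection (I0 = CLOSURE({[S' → . S]}), then GOTO on every symbol after a dot until no new states appear). It has 11 states:
  I0: { [S → . X g g], [S → . g], [S' → . S], [X → . - num -], [X → . X num num], [X → . g] }  — shift
  I1: { [X → - . num -] }  — shift
  I2: { [S' → S .] }  — accept
  I3: { [S → X . g g], [X → X . num num] }  — shift
  I4: { [S → g .], [X → g .] }  — 2 reduces
  I5: { [S → X g . g] }  — shift
  I6: { [X → X num . num] }  — shift
  I7: { [X → X num num .] }  — reduce
  I8: { [S → X g g .] }  — reduce
  I9: { [X → - num . -] }  — shift
  I10: { [X → - num - .] }  — reduce

No state contains both a complete item and a shift item.

Answer: No shift-reduce conflicts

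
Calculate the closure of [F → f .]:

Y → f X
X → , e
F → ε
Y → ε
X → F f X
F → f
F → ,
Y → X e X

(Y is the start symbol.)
Start with: [F → f .]
The dot is at the end, so nothing is added.

CLOSURE = { [F → f .] }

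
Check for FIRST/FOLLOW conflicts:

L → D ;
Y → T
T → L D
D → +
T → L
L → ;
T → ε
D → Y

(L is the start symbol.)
Nullable non-terminals: D, T, Y.
FIRST sets used below: FIRST(Y) = { '+', ';', ε }, FIRST(L) = { '+', ';' }

D: nullable alternative(s) D → Y; FOLLOW(D) = { ';' }
  D → +: FIRST \ {ε} = { '+' } — disjoint from FOLLOW(D)
  D → Y: FIRST \ {ε} = { '+', ';' } — this is the only nullable alternative, skip

T: nullable alternative(s) T → ε; FOLLOW(T) = { ';' }
  T → L D: FIRST \ {ε} = { '+', ';' } — overlaps FOLLOW(T) on { ';' }: CONFLICT
  T → L: FIRST \ {ε} = { '+', ';' } — overlaps FOLLOW(T) on { ';' }: CONFLICT
  T → ε: FIRST \ {ε} = { } — this is the only nullable alternative, skip
Y has a nullable alternative but only one production, so nothing to check.

L has no nullable alternative, so no FIRST/FOLLOW check is needed there.

So the grammar has 2 FIRST/FOLLOW conflicts (marked CONFLICT above).

Answer: Yes. T → L D with FOLLOW(T) on { ';' }; T → L with FOLLOW(T) on { ';' }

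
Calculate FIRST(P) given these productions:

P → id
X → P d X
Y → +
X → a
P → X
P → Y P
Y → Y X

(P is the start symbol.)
{ '+', 'a', 'id' }

To compute FIRST(P), examine every production with P on the left-hand side, reading each right-hand side left to right until a non-nullable symbol is reached.

FIRST sets of the other non-terminals involved (by the same procedure, iterated to a fixed point):
  FIRST(X) = { '+', 'a', 'id' }
  FIRST(Y) = { '+' }

From P → id:
  - id is a terminal: add 'id' and stop
From P → X:
  - X is a non-terminal: add FIRST(X) \ {ε} = { '+', 'a', 'id' }
    X is not nullable, so stop
From P → Y P:
  - Y is a non-terminal: add FIRST(Y) \ {ε} = { '+' }
    Y is not nullable, so stop

Collecting: FIRST(P) = { '+', 'a', 'id' }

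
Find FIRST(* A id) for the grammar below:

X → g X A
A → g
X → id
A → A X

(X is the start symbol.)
To compute FIRST(* A id), process the symbols left to right:
Symbol * is a terminal. Add '*' and stop.
FIRST(* A id) = { '*' }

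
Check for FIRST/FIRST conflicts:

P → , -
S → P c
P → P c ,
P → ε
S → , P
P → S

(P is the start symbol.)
A FIRST/FIRST conflict occurs when two productions N → α and N → β for the same non-terminal have FIRST(α) ∩ FIRST(β) ≠ ∅ (with ε ∈ FIRST of a nullable right-hand side, so two nullable alternatives also conflict).

FIRST sets of the non-terminals at (or reachable through a nullable prefix from) the front of some alternative:
  FIRST(P) = { ',', 'c', ε }
  FIRST(S) = { ',', 'c' }

Productions for P:
  P → , -: FIRST = { ',' }
  P → P c ,: FIRST = { ',', 'c' }
  P → ε: FIRST = { ε }
  P → S: FIRST = { ',', 'c' }
Productions for S:
  S → P c: FIRST = { ',', 'c' }
  S → , P: FIRST = { ',' }

Conflict for P: P → , - and P → P c ,
  Overlap: { ',' }
Conflict for P: P → , - and P → S
  Overlap: { ',' }
Conflict for P: P → P c , and P → S
  Overlap: { ',', 'c' }
Conflict for S: S → P c and S → , P
  Overlap: { ',' }

Answer: Yes. P → ',' '-' / P → P c ',' on { ',' }; P → ',' '-' / P → S on { ',' }; P → P c ',' / P → S on { ',', 'c' }; S → P c / S → ',' P on { ',' }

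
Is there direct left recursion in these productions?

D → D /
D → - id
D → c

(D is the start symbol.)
Yes, D is left-recursive

Direct left recursion occurs when N → N α for some non-terminal N (the right-hand side begins with the left-hand side itself).

D → D /: LEFT RECURSIVE (starts with D)
D → - id: starts with '-'
D → c: starts with c

The grammar has direct left recursion on: D.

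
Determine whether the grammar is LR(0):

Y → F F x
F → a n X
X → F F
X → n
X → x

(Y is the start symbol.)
Yes, the grammar is LR(0)

Augment with Y' → Y and build the canonical LR(0) collection (I0 = CLOSURE({[Y' → . Y]}), then GOTO on every symbol after a dot until no new states appear). It has 12 states:
  I0: { [F → . a n X], [Y → . F F x], [Y' → . Y] }  — shift
  I1: { [F → . a n X], [Y → F . F x] }  — shift
  I2: { [Y' → Y .] }  — accept
  I3: { [F → a . n X] }  — shift
  I4: { [F → . a n X], [F → a n . X], [X → . F F], [X → . n], [X → . x] }  — shift
  I5: { [F → . a n X], [X → F . F] }  — shift
  I6: { [F → a n X .] }  — reduce
  I7: { [X → n .] }  — reduce
  I8: { [X → x .] }  — reduce
  I9: { [X → F F .] }  — reduce
  I10: { [Y → F F . x] }  — shift
  I11: { [Y → F F x .] }  — reduce

Every state is either a pure shift/goto state or contains exactly one complete item and nothing to shift — no conflicts. The grammar is LR(0).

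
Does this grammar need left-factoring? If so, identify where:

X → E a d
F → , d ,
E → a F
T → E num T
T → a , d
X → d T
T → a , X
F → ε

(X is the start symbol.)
Yes, T has productions with common prefix 'a ,'

Left-factoring is needed when two productions for the same non-terminal
share a common prefix on the right-hand side.

Productions for X:
  X → E a d
  X → d T
Productions for F:
  F → , d ,
  F → ε
Productions for T:
  T → E num T
  T → a , d
  T → a , X

Found common prefix 'a ,' in productions for T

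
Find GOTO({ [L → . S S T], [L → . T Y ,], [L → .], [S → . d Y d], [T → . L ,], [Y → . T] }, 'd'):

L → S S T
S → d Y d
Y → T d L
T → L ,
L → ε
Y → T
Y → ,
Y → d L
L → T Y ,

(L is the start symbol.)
GOTO(I, 'd') = CLOSURE({ [A → αX.β] : [A → α.Xβ] ∈ I, X = 'd' })

Items with dot before 'd', with the dot advanced:
  [S → . d Y d] → [S → d . Y d]
Closure of the advanced items:
  [S → d . Y d] has the dot before Y: add [Y → . T d L], [Y → . T], [Y → . ,], [Y → . d L]
  [Y → . T d L] has the dot before T: add [T → . L ,]
  [T → . L ,] has the dot before L: add [L → . S S T], [L → .], [L → . T Y ,]
  [L → . S S T] has the dot before S: add [S → . d Y d]

GOTO = { [L → . S S T], [L → . T Y ,], [L → .], [S → . d Y d], [S → d . Y d], [T → . L ,], [Y → . ,], [Y → . T d L], [Y → . T], [Y → . d L] }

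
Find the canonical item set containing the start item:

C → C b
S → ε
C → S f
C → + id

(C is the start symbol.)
First, augment the grammar with C' → C
I₀ = CLOSURE({ [C' → . C] }):
  [C' → . C] has the dot before C: add [C → . C b], [C → . S f], [C → . + id]
  [C → . S f] has the dot before S: add [S → .]
No further items can be added.

I₀ = { [C → . + id], [C → . C b], [C → . S f], [C' → . C], [S → .] }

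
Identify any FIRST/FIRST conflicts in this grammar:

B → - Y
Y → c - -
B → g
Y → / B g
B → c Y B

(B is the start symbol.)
A FIRST/FIRST conflict occurs when two productions N → α and N → β for the same non-terminal have FIRST(α) ∩ FIRST(β) ≠ ∅ (with ε ∈ FIRST of a nullable right-hand side, so two nullable alternatives also conflict).

Productions for B:
  B → - Y: FIRST = { '-' }
  B → g: FIRST = { 'g' }
  B → c Y B: FIRST = { 'c' }
Productions for Y:
  Y → c - -: FIRST = { 'c' }
  Y → / B g: FIRST = { '/' }

All alternatives of each non-terminal have pairwise disjoint FIRST sets.

Answer: No FIRST/FIRST conflicts.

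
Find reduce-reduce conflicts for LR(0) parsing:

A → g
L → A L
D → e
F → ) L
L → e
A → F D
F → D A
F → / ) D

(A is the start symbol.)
Yes — I14: [D → e .] vs [L → e .]

A reduce-reduce conflict occurs when an LR(0) state has two complete items [A → α .] and [B → β .] — both call for a reduction, and with no lookahead the parser cannot choose between them.

Augment with A' → A and build the canonical LR(0) collection (I0 = CLOSURE({[A' → . A]}), then GOTO on every symbol after a dot until no new states appear). It has 16 states:
  I0: { [A → . F D], [A → . g], [A' → . A], [D → . e], [F → . ) L], [F → . / ) D], [F → . D A] }  — shift
  I1: { [A → . F D], [A → . g], [D → . e], [F → ) . L], [F → . ) L], [F → . / ) D], [F → . D A], [L → . A L], [L → . e] }  — shift
  I2: { [F → / . ) D] }  — shift
  I3: { [A' → A .] }  — accept
  I4: { [A → . F D], [A → . g], [D → . e], [F → . ) L], [F → . / ) D], [F → . D A], [F → D . A] }  — shift
  I5: { [A → F . D], [D → . e] }  — shift
  I6: { [D → e .] }  — reduce
  I7: { [A → g .] }  — reduce
  I8: { [A → F D .] }  — reduce
  I9: { [F → D A .] }  — reduce
  I10: { [D → . e], [F → / ) . D] }  — shift
  I11: { [F → / ) D .] }  — reduce
  I12: { [A → . F D], [A → . g], [D → . e], [F → . ) L], [F → . / ) D], [F → . D A], [L → . A L], [L → . e], [L → A . L] }  — shift
  I13: { [F → ) L .] }  — reduce
  I14: { [D → e .], [L → e .] }  — 2 reduces
  I15: { [L → A L .] }  — reduce

I14 contains complete items [D → e .], [L → e .] — reduce-reduce conflict.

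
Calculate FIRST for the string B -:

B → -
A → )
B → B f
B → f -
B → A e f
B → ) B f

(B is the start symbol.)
FIRST sets of the non-terminals involved (from the grammar, by fixed-point iteration):
  FIRST(B) = { ')', '-', 'f' }

To compute FIRST(B -), process the symbols left to right:
Symbol B is a non-terminal. Add FIRST(B) \ {ε} = { ')', '-', 'f' }
B is not nullable (ε ∉ FIRST(B)), so stop here.
FIRST(B -) = { ')', '-', 'f' }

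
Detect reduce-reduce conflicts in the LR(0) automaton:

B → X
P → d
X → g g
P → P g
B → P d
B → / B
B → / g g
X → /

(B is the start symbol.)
Yes — I12: [B → / g g .] vs [X → g g .]

A reduce-reduce conflict occurs when an LR(0) state has two complete items [A → α .] and [B → β .] — both call for a reduction, and with no lookahead the parser cannot choose between them.

Augment with B' → B and build the canonical LR(0) collection (I0 = CLOSURE({[B' → . B]}), then GOTO on every symbol after a dot until no new states appear). It has 13 states:
  I0: { [B → . / B], [B → . / g g], [B → . P d], [B → . X], [B' → . B], [P → . P g], [P → . d], [X → . /], [X → . g g] }  — shift
  I1: { [B → . / B], [B → . / g g], [B → . P d], [B → . X], [B → / . B], [B → / . g g], [P → . P g], [P → . d], [X → . /], [X → . g g], [X → / .] }  — shift, reduce
  I2: { [B' → B .] }  — accept
  I3: { [B → P . d], [P → P . g] }  — shift
  I4: { [B → X .] }  — reduce
  I5: { [P → d .] }  — reduce
  I6: { [X → g . g] }  — shift
  I7: { [X → g g .] }  — reduce
  I8: { [B → P d .] }  — reduce
  I9: { [P → P g .] }  — reduce
  I10: { [B → / B .] }  — reduce
  I11: { [B → / g . g], [X → g . g] }  — shift
  I12: { [B → / g g .], [X → g g .] }  — 2 reduces

I12 contains complete items [B → / g g .], [X → g g .] — reduce-reduce conflict.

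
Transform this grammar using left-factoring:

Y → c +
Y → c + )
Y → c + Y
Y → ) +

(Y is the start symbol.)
Y → c + Y'
Y' → ε
Y' → )
Y' → Y
Y → ) +

Left-factoring transforms A → αβ₁ | αβ₂ into A → αA' and A' → β₁ | β₂
(α is the longest common prefix among the alternatives). Repeat until
no nonterminal has two alternatives with a common prefix.

Round 1: Y has alternatives sharing prefix 'c +'. Introduce Y': Y → c + Y'
  Add: Y' → ε
  Add: Y' → )
  Add: Y' → Y

No remaining common prefixes — done.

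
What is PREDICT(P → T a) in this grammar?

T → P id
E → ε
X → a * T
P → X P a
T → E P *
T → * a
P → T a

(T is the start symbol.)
{ '*', 'a' }

PREDICT(P → T a) = (FIRST(RHS) \ {ε}) ∪ (FOLLOW(P) if ε ∈ FIRST(RHS), i.e. RHS ⇒* ε)
FIRST(T) = { '*', 'a' }
FIRST(T a) = { '*', 'a' }
ε ∉ FIRST(T a), so FOLLOW(P) is not added.
PREDICT(P → T a) = { '*', 'a' }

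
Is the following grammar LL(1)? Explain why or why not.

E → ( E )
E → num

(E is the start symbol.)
A grammar is LL(1) if for each non-terminal N with multiple productions, the predict sets of those productions are pairwise disjoint, where PREDICT(N → α) = (FIRST(α) \ {ε}) ∪ (FOLLOW(N) if α ⇒* ε).

For E:
  PREDICT(E → '(' E ')') = { '(' }
  PREDICT(E → num) = { 'num' }

All predict sets are disjoint. The grammar IS LL(1).

Answer: Yes, the grammar is LL(1).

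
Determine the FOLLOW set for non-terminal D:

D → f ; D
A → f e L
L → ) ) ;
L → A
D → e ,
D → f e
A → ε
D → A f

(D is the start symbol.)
{ $ }

D is the start symbol, so $ ∈ FOLLOW(D).
In D → f ; D: D is at the end; this adds FOLLOW(D) to itself — nothing new

Taking the union: FOLLOW(D) = { $ }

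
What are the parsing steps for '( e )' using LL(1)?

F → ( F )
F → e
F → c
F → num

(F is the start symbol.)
Stack is shown with the top on the left.

Stack    Input    Action
------------------------
F $      ( e ) $  output F → ( F )
( F ) $  ( e ) $  match '('
F ) $    e ) $    output F → e
e ) $    e ) $    match 'e'
) $      ) $      match ')'
$        $        accept

The string is accepted.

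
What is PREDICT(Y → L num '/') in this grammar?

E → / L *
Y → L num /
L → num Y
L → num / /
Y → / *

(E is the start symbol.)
{ 'num' }

PREDICT(Y → L num '/') = (FIRST(RHS) \ {ε}) ∪ (FOLLOW(Y) if ε ∈ FIRST(RHS), i.e. RHS ⇒* ε)
FIRST(L) = { 'num' }
FIRST(L num '/') = { 'num' }
ε ∉ FIRST(L num '/'), so FOLLOW(Y) is not added.
PREDICT(Y → L num '/') = { 'num' }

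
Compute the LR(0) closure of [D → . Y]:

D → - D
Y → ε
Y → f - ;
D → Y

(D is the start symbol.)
{ [D → . Y], [Y → . f - ;], [Y → .] }

To compute CLOSURE, for each item [A → α.Bβ] where B is a non-terminal, add [B → .γ] for all productions B → γ; repeat for the newly added items until nothing changes.

Start with: [D → . Y]
  [D → . Y] has the dot before Y: add [Y → .], [Y → . f - ;]
No further items can be added.

CLOSURE = { [D → . Y], [Y → . f - ;], [Y → .] }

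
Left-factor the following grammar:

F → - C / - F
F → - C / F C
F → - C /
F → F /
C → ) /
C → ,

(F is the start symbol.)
Left-factoring transforms A → αβ₁ | αβ₂ into A → αA' and A' → β₁ | β₂
(α is the longest common prefix among the alternatives). Repeat until
no nonterminal has two alternatives with a common prefix.

Round 1: F has alternatives sharing prefix '- C /'. Introduce F': F → - C / F'
  Add: F' → - F
  Add: F' → F C
  Add: F' → ε

No remaining common prefixes — done.

Resulting grammar:
F → - C / F'
F' → - F
F' → F C
F' → ε
F → F /
C → ) /
C → ,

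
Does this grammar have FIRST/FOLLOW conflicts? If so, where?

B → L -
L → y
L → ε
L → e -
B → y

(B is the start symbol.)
No FIRST/FOLLOW conflicts.

A FIRST/FOLLOW conflict occurs when a non-terminal N has a nullable alternative N → β (β ⇒* ε) and another alternative N → α with FIRST(α) ∩ FOLLOW(N) ≠ ∅: on such a lookahead the parser cannot decide between expanding α and letting N vanish via β.

Nullable non-terminals: L.

L: nullable alternative(s) L → ε; FOLLOW(L) = { '-' }
  L → y: FIRST \ {ε} = { 'y' } — disjoint from FOLLOW(L)
  L → ε: FIRST \ {ε} = { } — this is the only nullable alternative, skip
  L → e -: FIRST \ {ε} = { 'e' } — disjoint from FOLLOW(L)

B has no nullable alternative, so no FIRST/FOLLOW check is needed there.

No FIRST/FOLLOW conflicts found.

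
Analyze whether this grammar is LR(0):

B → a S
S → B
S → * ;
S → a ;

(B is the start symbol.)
A grammar is LR(0) if no state in the canonical LR(0) collection has:
  - both a shift item (dot before a terminal) and a complete item (shift-reduce conflict), or
  - two or more complete items (reduce-reduce conflict; the accept item [B' → B .] counts as a complete item here).

Augment with B' → B and build the canonical LR(0) collection (I0 = CLOSURE({[B' → . B]}), then GOTO on every symbol after a dot until no new states appear). It has 9 states:
  I0: { [B → . a S], [B' → . B] }  — shift
  I1: { [B' → B .] }  — accept
  I2: { [B → . a S], [B → a . S], [S → . * ;], [S → . B], [S → . a ;] }  — shift
  I3: { [S → * . ;] }  — shift
  I4: { [S → B .] }  — reduce
  I5: { [B → a S .] }  — reduce
  I6: { [B → . a S], [B → a . S], [S → . * ;], [S → . B], [S → . a ;], [S → a . ;] }  — shift
  I7: { [S → a ; .] }  — reduce
  I8: { [S → * ; .] }  — reduce

Every state is either a pure shift/goto state or contains exactly one complete item and nothing to shift — no conflicts. The grammar is LR(0).

Answer: Yes, the grammar is LR(0)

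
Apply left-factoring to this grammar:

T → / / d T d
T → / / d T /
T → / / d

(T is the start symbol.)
T → / / d T'
T' → T T''
T'' → d
T'' → /
T' → ε

Left-factoring transforms A → αβ₁ | αβ₂ into A → αA' and A' → β₁ | β₂
(α is the longest common prefix among the alternatives). Repeat until
no nonterminal has two alternatives with a common prefix.

Round 1: T has alternatives sharing prefix '/ / d'. Introduce T': T → / / d T'
  Add: T' → T d
  Add: T' → T /
  Add: T' → ε

Round 2: T' has alternatives sharing prefix 'T'. Introduce T'': T' → T T''
  Add: T'' → d
  Add: T'' → /

No remaining common prefixes — done.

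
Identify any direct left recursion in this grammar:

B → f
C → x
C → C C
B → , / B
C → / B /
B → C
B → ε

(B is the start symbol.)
Yes, C is left-recursive

Direct left recursion occurs when N → N α for some non-terminal N (the right-hand side begins with the left-hand side itself).

B → f: starts with f
C → x: starts with x
C → C C: LEFT RECURSIVE (starts with C)
B → , / B: starts with ','
C → / B /: starts with '/'
B → C: starts with C
B → ε: starts with ε

The grammar has direct left recursion on: C.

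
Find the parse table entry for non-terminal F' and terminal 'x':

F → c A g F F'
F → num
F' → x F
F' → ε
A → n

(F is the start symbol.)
F' → x F, F' → ε

To find M[F', 'x'], we find productions for F' where 'x' is in the predict set (PREDICT(N → α) = (FIRST(α) \ {ε}) ∪ (FOLLOW(N) if α ⇒* ε)).

Relevant sets:
  FOLLOW(F') = { $, 'x' }

F' → x F: PREDICT = { 'x' }
  'x' is in predict set, so this production goes in M[F', 'x']
F' → ε: PREDICT = { $, 'x' }
  'x' is in predict set, so this production goes in M[F', 'x']

M[F', 'x'] = F' → x F, F' → ε  (a multiply-defined cell — the grammar is not LL(1))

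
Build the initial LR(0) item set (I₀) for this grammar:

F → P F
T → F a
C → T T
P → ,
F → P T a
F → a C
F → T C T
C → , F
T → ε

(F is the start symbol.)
{ [F → . P F], [F → . P T a], [F → . T C T], [F → . a C], [F' → . F], [P → . ,], [T → . F a], [T → .] }

First, augment the grammar with F' → F
I₀ = CLOSURE({ [F' → . F] }):
  [F' → . F] has the dot before F: add [F → . P F], [F → . P T a], [F → . a C], [F → . T C T]
  [F → . P F] has the dot before P: add [P → . ,]
  [F → . T C T] has the dot before T: add [T → . F a], [T → .]
No further items can be added.

I₀ = { [F → . P F], [F → . P T a], [F → . T C T], [F → . a C], [F' → . F], [P → . ,], [T → . F a], [T → .] }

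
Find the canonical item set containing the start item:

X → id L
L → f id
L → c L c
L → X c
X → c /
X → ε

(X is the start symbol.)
{ [X → . c /], [X → . id L], [X → .], [X' → . X] }

First, augment the grammar with X' → X
I₀ = CLOSURE({ [X' → . X] }):
  [X' → . X] has the dot before X: add [X → . id L], [X → . c /], [X → .]
No further items can be added.

I₀ = { [X → . c /], [X → . id L], [X → .], [X' → . X] }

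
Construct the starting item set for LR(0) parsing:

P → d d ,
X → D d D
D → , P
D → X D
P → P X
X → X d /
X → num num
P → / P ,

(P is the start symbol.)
{ [P → . / P ,], [P → . P X], [P → . d d ,], [P' → . P] }

First, augment the grammar with P' → P
I₀ = CLOSURE({ [P' → . P] }):
  [P' → . P] has the dot before P: add [P → . d d ,], [P → . P X], [P → . / P ,]
No further items can be added.

I₀ = { [P → . / P ,], [P → . P X], [P → . d d ,], [P' → . P] }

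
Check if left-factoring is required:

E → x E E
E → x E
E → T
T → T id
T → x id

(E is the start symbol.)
Left-factoring is needed when two productions for the same non-terminal
share a common prefix on the right-hand side.

Productions for E:
  E → x E E
  E → x E
  E → T
Productions for T:
  T → T id
  T → x id

Found common prefix 'x E' in productions for E

Answer: Yes, E has productions with common prefix 'x E'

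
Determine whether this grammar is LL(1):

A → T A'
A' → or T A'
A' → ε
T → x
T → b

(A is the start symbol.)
Relevant sets:
  FOLLOW(A') = { $ }

For A':
  PREDICT(A' → or T A') = { 'or' }
  PREDICT(A' → ε) = { $ }
For T:
  PREDICT(T → x) = { 'x' }
  PREDICT(T → b) = { 'b' }
A has a single production, so nothing to check there.

All predict sets are disjoint. The grammar IS LL(1).

Answer: Yes, the grammar is LL(1).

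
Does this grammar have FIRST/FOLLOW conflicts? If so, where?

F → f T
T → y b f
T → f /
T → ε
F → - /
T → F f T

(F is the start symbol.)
A FIRST/FOLLOW conflict occurs when a non-terminal N has a nullable alternative N → β (β ⇒* ε) and another alternative N → α with FIRST(α) ∩ FOLLOW(N) ≠ ∅: on such a lookahead the parser cannot decide between expanding α and letting N vanish via β.

Nullable non-terminals: T.
FIRST sets used below: FIRST(F) = { '-', 'f' }

T: nullable alternative(s) T → ε; FOLLOW(T) = { $, 'f' }
  T → y b f: FIRST \ {ε} = { 'y' } — disjoint from FOLLOW(T)
  T → f /: FIRST \ {ε} = { 'f' } — overlaps FOLLOW(T) on { 'f' }: CONFLICT
  T → ε: FIRST \ {ε} = { } — this is the only nullable alternative, skip
  T → F f T: FIRST \ {ε} = { '-', 'f' } — overlaps FOLLOW(T) on { 'f' }: CONFLICT

F has no nullable alternative, so no FIRST/FOLLOW check is needed there.

So the grammar has 2 FIRST/FOLLOW conflicts (marked CONFLICT above).

Answer: Yes. T → f '/' with FOLLOW(T) on { 'f' }; T → F f T with FOLLOW(T) on { 'f' }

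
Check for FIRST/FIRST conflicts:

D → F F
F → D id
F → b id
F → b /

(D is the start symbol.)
Yes. F → D id / F → b id on { 'b' }; F → D id / F → b '/' on { 'b' }; F → b id / F → b '/' on { 'b' }

A FIRST/FIRST conflict occurs when two productions N → α and N → β for the same non-terminal have FIRST(α) ∩ FIRST(β) ≠ ∅ (with ε ∈ FIRST of a nullable right-hand side, so two nullable alternatives also conflict).

FIRST sets of the non-terminals at (or reachable through a nullable prefix from) the front of some alternative:
  FIRST(D) = { 'b' }

Productions for F:
  F → D id: FIRST = { 'b' }
  F → b id: FIRST = { 'b' }
  F → b /: FIRST = { 'b' }
D has only one production, so no FIRST/FIRST conflict is possible there.

Conflict for F: F → D id and F → b id
  Overlap: { 'b' }
Conflict for F: F → D id and F → b /
  Overlap: { 'b' }
Conflict for F: F → b id and F → b /
  Overlap: { 'b' }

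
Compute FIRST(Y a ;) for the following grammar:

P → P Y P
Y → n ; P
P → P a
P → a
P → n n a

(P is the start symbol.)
{ 'n' }

FIRST sets of the non-terminals involved (from the grammar, by fixed-point iteration):
  FIRST(Y) = { 'n' }

To compute FIRST(Y a ;), process the symbols left to right:
Symbol Y is a non-terminal. Add FIRST(Y) \ {ε} = { 'n' }
Y is not nullable (ε ∉ FIRST(Y)), so stop here.
FIRST(Y a ;) = { 'n' }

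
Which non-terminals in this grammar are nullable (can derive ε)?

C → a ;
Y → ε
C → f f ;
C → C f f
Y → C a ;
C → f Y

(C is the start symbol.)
{ 'Y' }

ε-productions: Y → ε
So Y is immediately nullable.
No further non-terminal can be added: every production for the remaining non-terminals contains a terminal or a non-nullable non-terminal.
Nullable = { 'Y' }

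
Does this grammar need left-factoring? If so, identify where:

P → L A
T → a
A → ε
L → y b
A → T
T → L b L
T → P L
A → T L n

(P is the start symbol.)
Left-factoring is needed when two productions for the same non-terminal
share a common prefix on the right-hand side.

Productions for T:
  T → a
  T → L b L
  T → P L
Productions for A:
  A → ε
  A → T
  A → T L n

Found common prefix 'T' in productions for A

Answer: Yes, A has productions with common prefix 'T'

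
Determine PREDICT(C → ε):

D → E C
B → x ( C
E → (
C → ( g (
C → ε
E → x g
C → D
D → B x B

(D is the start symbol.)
{ $, 'x' }

PREDICT(C → ε) = (FIRST(RHS) \ {ε}) ∪ (FOLLOW(C) if ε ∈ FIRST(RHS), i.e. RHS ⇒* ε)
The right-hand side is ε (FIRST(ε) = { ε }), so the predict set is FOLLOW(C) = { $, 'x' }
PREDICT(C → ε) = { $, 'x' }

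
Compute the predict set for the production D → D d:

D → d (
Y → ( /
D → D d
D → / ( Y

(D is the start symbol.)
{ '/', 'd' }

PREDICT(D → D d) = (FIRST(RHS) \ {ε}) ∪ (FOLLOW(D) if ε ∈ FIRST(RHS), i.e. RHS ⇒* ε)
FIRST(D) = { '/', 'd' }
FIRST(D d) = { '/', 'd' }
ε ∉ FIRST(D d), so FOLLOW(D) is not added.
PREDICT(D → D d) = { '/', 'd' }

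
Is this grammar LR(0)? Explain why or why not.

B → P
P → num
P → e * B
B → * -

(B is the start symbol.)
A grammar is LR(0) if no state in the canonical LR(0) collection has:
  - both a shift item (dot before a terminal) and a complete item (shift-reduce conflict), or
  - two or more complete items (reduce-reduce conflict; the accept item [B' → B .] counts as a complete item here).

Augment with B' → B and build the canonical LR(0) collection (I0 = CLOSURE({[B' → . B]}), then GOTO on every symbol after a dot until no new states appear). It has 9 states:
  I0: { [B → . * -], [B → . P], [B' → . B], [P → . e * B], [P → . num] }  — shift
  I1: { [B → * . -] }  — shift
  I2: { [B' → B .] }  — accept
  I3: { [B → P .] }  — reduce
  I4: { [P → e . * B] }  — shift
  I5: { [P → num .] }  — reduce
  I6: { [B → . * -], [B → . P], [P → . e * B], [P → . num], [P → e * . B] }  — shift
  I7: { [P → e * B .] }  — reduce
  I8: { [B → * - .] }  — reduce

Every state is either a pure shift/goto state or contains exactly one complete item and nothing to shift — no conflicts. The grammar is LR(0).

Answer: Yes, the grammar is LR(0)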